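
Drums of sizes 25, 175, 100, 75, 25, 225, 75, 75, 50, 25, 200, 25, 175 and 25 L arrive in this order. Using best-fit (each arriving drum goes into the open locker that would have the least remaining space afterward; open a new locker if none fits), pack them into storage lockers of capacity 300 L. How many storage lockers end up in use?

5

  25 → locker 1 (new)  [load 25/300]
  175 → locker 1  [load 200/300]
  100 → locker 1  [load 300/300]
  75 → locker 2 (new)  [load 75/300]
  25 → locker 2  [load 100/300]
  225 → locker 3 (new)  [load 225/300]
  75 → locker 3  [load 300/300]
  75 → locker 2  [load 175/300]
  50 → locker 2  [load 225/300]
  25 → locker 2  [load 250/300]
  200 → locker 4 (new)  [load 200/300]
  25 → locker 2  [load 275/300]
  175 → locker 5 (new)  [load 175/300]
  25 → locker 2  [load 300/300]
5 storage lockers opened.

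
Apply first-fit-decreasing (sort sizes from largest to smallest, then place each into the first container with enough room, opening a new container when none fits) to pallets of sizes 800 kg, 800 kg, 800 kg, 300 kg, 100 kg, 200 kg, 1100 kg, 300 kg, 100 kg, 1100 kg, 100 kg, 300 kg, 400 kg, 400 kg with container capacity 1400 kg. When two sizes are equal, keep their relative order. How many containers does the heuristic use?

Sorted descending: 1100, 1100, 800, 800, 800, 400, 400, 300, 300, 300, 200, 100, 100, 100.
  1100 → container 1 (new)  [load 1100/1400]
  1100 → container 2 (new)  [load 1100/1400]
  800 → container 3 (new)  [load 800/1400]
  800 → container 4 (new)  [load 800/1400]
  800 → container 5 (new)  [load 800/1400]
  400 → container 3  [load 1200/1400]
  400 → container 4  [load 1200/1400]
  300 → container 1  [load 1400/1400]
  300 → container 2  [load 1400/1400]
  300 → container 5  [load 1100/1400]
  200 → container 3  [load 1400/1400]
  100 → container 4  [load 1300/1400]
  100 → container 4  [load 1400/1400]
  100 → container 5  [load 1200/1400]
5 containers opened.

5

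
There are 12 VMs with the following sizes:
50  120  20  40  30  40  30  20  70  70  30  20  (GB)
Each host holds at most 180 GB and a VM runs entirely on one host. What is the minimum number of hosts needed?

3

Total = 120 + 70 + 70 + 50 + 40 + 40 + 30 + 30 + 30 + 20 + 20 + 20 = 540 GB.
Lower bound: ⌈540/180⌉ = 3 hosts.
A packing using 3 hosts:
  host 1: 120 + 40 + 20 = 180
  host 2: 70 + 70 + 40 = 180
  host 3: 50 + 30 + 30 + 30 + 20 + 20 = 180
This matches the lower bound, so 3 is optimal.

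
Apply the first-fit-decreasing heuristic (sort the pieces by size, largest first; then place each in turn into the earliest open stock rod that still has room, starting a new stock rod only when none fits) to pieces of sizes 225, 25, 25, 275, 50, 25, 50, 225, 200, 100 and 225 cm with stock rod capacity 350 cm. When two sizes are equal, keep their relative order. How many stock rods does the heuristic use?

5

Sorted descending: 275, 225, 225, 225, 200, 100, 50, 50, 25, 25, 25.
  275 → stock rod 1 (new)  [load 275/350]
  225 → stock rod 2 (new)  [load 225/350]
  225 → stock rod 3 (new)  [load 225/350]
  225 → stock rod 4 (new)  [load 225/350]
  200 → stock rod 5 (new)  [load 200/350]
  100 → stock rod 2  [load 325/350]
  50 → stock rod 1  [load 325/350]
  50 → stock rod 3  [load 275/350]
  25 → stock rod 1  [load 350/350]
  25 → stock rod 2  [load 350/350]
  25 → stock rod 3  [load 300/350]
5 stock rods opened.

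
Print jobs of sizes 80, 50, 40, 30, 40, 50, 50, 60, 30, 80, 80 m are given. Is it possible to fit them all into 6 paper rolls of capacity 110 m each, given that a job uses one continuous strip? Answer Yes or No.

A valid assignment using 6 paper rolls:
  roll 1: 80 + 30 = 110
  roll 2: 80 + 30 = 110
  roll 3: 80 = 80
  roll 4: 60 + 50 = 110
  roll 5: 50 + 50 = 100
  roll 6: 40 + 40 = 80
Every load is within 110 m, so 6 paper rolls suffice.

Yes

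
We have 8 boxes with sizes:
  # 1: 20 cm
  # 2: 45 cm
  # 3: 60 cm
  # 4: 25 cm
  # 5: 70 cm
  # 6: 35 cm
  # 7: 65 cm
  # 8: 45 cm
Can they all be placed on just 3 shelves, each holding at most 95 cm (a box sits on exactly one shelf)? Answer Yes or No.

No

Total = 365 cm; ⌈365/95⌉ = 4.
At least 4 shelves are required, but only 3 are allowed.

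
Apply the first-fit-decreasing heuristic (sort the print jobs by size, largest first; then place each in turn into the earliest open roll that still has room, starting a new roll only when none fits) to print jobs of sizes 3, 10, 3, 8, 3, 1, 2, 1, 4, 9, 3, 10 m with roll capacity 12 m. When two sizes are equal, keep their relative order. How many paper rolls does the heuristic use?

Sorted descending: 10, 10, 9, 8, 4, 3, 3, 3, 3, 2, 1, 1.
  10 → roll 1 (new)  [load 10/12]
  10 → roll 2 (new)  [load 10/12]
  9 → roll 3 (new)  [load 9/12]
  8 → roll 4 (new)  [load 8/12]
  4 → roll 4  [load 12/12]
  3 → roll 3  [load 12/12]
  3 → roll 5 (new)  [load 3/12]
  3 → roll 5  [load 6/12]
  3 → roll 5  [load 9/12]
  2 → roll 1  [load 12/12]
  1 → roll 2  [load 11/12]
  1 → roll 2  [load 12/12]
5 paper rolls opened.

5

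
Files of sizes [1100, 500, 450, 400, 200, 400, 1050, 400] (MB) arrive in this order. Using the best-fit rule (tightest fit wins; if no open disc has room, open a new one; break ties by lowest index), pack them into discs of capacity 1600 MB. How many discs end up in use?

  1100 → disc 1 (new)  [load 1100/1600]
  500 → disc 1  [load 1600/1600]
  450 → disc 2 (new)  [load 450/1600]
  400 → disc 2  [load 850/1600]
  200 → disc 2  [load 1050/1600]
  400 → disc 2  [load 1450/1600]
  1050 → disc 3 (new)  [load 1050/1600]
  400 → disc 3  [load 1450/1600]
3 discs opened.

3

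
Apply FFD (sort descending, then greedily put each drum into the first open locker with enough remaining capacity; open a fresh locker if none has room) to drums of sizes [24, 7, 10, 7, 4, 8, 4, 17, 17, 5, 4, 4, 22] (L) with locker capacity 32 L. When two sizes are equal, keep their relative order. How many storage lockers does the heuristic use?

5

Sorted descending: 24, 22, 17, 17, 10, 8, 7, 7, 5, 4, 4, 4, 4.
  24 → locker 1 (new)  [load 24/32]
  22 → locker 2 (new)  [load 22/32]
  17 → locker 3 (new)  [load 17/32]
  17 → locker 4 (new)  [load 17/32]
  10 → locker 2  [load 32/32]
  8 → locker 1  [load 32/32]
  7 → locker 3  [load 24/32]
  7 → locker 3  [load 31/32]
  5 → locker 4  [load 22/32]
  4 → locker 4  [load 26/32]
  4 → locker 4  [load 30/32]
  4 → locker 5 (new)  [load 4/32]
  4 → locker 5  [load 8/32]
5 storage lockers opened.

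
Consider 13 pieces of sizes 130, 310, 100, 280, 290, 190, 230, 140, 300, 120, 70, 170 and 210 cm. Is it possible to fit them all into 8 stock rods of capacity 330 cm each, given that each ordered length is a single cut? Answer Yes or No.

No

Total = 2540 cm; ⌈2540/330⌉ = 8.
The bound of 8 does not rule out 8, but exhaustive search shows no assignment into 8 stock rods of capacity 330 cm exists — the minimum is 9.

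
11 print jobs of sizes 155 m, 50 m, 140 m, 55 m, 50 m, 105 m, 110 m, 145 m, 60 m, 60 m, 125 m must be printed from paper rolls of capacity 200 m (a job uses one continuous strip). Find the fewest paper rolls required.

6

Total = 155 + 145 + 140 + 125 + 110 + 105 + 60 + 60 + 55 + 50 + 50 = 1055 m.
Lower bound: ⌈1055/200⌉ = 6 paper rolls.
A packing using 6 paper rolls:
  roll 1: 155 = 155
  roll 2: 145 + 55 = 200
  roll 3: 140 + 60 = 200
  roll 4: 125 + 60 = 185
  roll 5: 110 + 50 = 160
  roll 6: 105 + 50 = 155
This matches the lower bound, so 6 is optimal.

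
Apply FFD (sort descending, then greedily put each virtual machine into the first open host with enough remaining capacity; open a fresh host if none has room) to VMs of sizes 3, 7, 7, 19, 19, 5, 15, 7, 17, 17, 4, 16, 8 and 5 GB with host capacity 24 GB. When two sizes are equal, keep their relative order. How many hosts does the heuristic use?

Sorted descending: 19, 19, 17, 17, 16, 15, 8, 7, 7, 7, 5, 5, 4, 3.
  19 → host 1 (new)  [load 19/24]
  19 → host 2 (new)  [load 19/24]
  17 → host 3 (new)  [load 17/24]
  17 → host 4 (new)  [load 17/24]
  16 → host 5 (new)  [load 16/24]
  15 → host 6 (new)  [load 15/24]
  8 → host 5  [load 24/24]
  7 → host 3  [load 24/24]
  7 → host 4  [load 24/24]
  7 → host 6  [load 22/24]
  5 → host 1  [load 24/24]
  5 → host 2  [load 24/24]
  4 → host 7 (new)  [load 4/24]
  3 → host 7  [load 7/24]
7 hosts opened.

7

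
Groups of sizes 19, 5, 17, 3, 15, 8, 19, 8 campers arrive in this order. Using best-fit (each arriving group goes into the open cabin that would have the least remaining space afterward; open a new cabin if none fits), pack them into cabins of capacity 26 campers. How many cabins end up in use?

5

  19 → cabin 1 (new)  [load 19/26]
  5 → cabin 1  [load 24/26]
  17 → cabin 2 (new)  [load 17/26]
  3 → cabin 2  [load 20/26]
  15 → cabin 3 (new)  [load 15/26]
  8 → cabin 3  [load 23/26]
  19 → cabin 4 (new)  [load 19/26]
  8 → cabin 5 (new)  [load 8/26]
5 cabins opened.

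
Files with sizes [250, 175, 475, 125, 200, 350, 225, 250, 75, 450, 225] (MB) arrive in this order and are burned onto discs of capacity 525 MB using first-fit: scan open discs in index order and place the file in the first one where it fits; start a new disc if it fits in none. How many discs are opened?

7

  250 → disc 1 (new)  [load 250/525]
  175 → disc 1  [load 425/525]
  475 → disc 2 (new)  [load 475/525]
  125 → disc 3 (new)  [load 125/525]
  200 → disc 3  [load 325/525]
  350 → disc 4 (new)  [load 350/525]
  225 → disc 5 (new)  [load 225/525]
  250 → disc 5  [load 475/525]
  75 → disc 1  [load 500/525]
  450 → disc 6 (new)  [load 450/525]
  225 → disc 7 (new)  [load 225/525]
7 discs opened.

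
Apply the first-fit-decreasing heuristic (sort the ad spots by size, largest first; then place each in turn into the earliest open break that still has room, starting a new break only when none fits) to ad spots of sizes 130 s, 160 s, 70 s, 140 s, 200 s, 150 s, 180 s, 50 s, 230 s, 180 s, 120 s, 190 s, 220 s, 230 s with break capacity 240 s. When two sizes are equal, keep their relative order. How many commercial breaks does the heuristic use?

Sorted descending: 230, 230, 220, 200, 190, 180, 180, 160, 150, 140, 130, 120, 70, 50.
  230 → break 1 (new)  [load 230/240]
  230 → break 2 (new)  [load 230/240]
  220 → break 3 (new)  [load 220/240]
  200 → break 4 (new)  [load 200/240]
  190 → break 5 (new)  [load 190/240]
  180 → break 6 (new)  [load 180/240]
  180 → break 7 (new)  [load 180/240]
  160 → break 8 (new)  [load 160/240]
  150 → break 9 (new)  [load 150/240]
  140 → break 10 (new)  [load 140/240]
  130 → break 11 (new)  [load 130/240]
  120 → break 12 (new)  [load 120/240]
  70 → break 8  [load 230/240]
  50 → break 5  [load 240/240]
12 commercial breaks opened.

12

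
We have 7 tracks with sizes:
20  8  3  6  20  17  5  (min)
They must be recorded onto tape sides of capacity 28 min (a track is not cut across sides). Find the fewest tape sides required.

3

Total = 20 + 20 + 17 + 8 + 6 + 5 + 3 = 79 min.
Lower bound: ⌈79/28⌉ = 3 tape sides.
A packing using 3 tape sides:
  side 1: 20 + 8 = 28
  side 2: 20 + 6 = 26
  side 3: 17 + 5 + 3 = 25
This matches the lower bound, so 3 is optimal.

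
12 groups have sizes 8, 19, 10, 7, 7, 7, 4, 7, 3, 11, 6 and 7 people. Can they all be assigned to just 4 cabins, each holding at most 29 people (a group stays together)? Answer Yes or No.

A valid assignment using 4 cabins:
  cabin 1: 19 + 10 = 29
  cabin 2: 11 + 8 + 7 + 3 = 29
  cabin 3: 7 + 7 + 7 + 7 = 28
  cabin 4: 6 + 4 = 10
Every load is within 29 people, so 4 cabins suffice.

Yes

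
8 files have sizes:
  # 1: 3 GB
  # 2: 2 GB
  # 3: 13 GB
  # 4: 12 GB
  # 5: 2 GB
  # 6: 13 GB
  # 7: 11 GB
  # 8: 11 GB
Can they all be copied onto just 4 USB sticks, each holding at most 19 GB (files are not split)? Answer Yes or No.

Total = 67 GB; ⌈67/19⌉ = 4.
5 files each exceed half the capacity and cannot share a USB stick, forcing at least 5 USB sticks.
At least 5 USB sticks are required, but only 4 are allowed.

No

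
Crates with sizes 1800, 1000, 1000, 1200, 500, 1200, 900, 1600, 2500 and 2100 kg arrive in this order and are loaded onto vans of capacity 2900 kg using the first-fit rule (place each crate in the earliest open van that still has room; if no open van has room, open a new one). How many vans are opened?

6

  1800 → van 1 (new)  [load 1800/2900]
  1000 → van 1  [load 2800/2900]
  1000 → van 2 (new)  [load 1000/2900]
  1200 → van 2  [load 2200/2900]
  500 → van 2  [load 2700/2900]
  1200 → van 3 (new)  [load 1200/2900]
  900 → van 3  [load 2100/2900]
  1600 → van 4 (new)  [load 1600/2900]
  2500 → van 5 (new)  [load 2500/2900]
  2100 → van 6 (new)  [load 2100/2900]
6 vans opened.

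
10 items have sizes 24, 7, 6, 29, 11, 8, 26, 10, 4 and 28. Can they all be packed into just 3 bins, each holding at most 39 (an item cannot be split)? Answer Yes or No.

No

Total = 153; ⌈153/39⌉ = 4.
At least 4 bins are required, but only 3 are allowed.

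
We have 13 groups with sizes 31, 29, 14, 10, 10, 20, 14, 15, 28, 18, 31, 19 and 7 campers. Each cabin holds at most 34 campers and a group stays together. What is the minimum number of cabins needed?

Total = 31 + 31 + 29 + 28 + 20 + 19 + 18 + 15 + 14 + 14 + 10 + 10 + 7 = 246 campers.
Lower bound: ⌈246/34⌉ = 8 cabins.
A packing using 8 cabins:
  cabin 1: 31 = 31
  cabin 2: 31 = 31
  cabin 3: 29 = 29
  cabin 4: 28 = 28
  cabin 5: 20 + 14 = 34
  cabin 6: 19 + 15 = 34
  cabin 7: 18 + 14 = 32
  cabin 8: 10 + 10 + 7 = 27
This matches the lower bound, so 8 is optimal.

8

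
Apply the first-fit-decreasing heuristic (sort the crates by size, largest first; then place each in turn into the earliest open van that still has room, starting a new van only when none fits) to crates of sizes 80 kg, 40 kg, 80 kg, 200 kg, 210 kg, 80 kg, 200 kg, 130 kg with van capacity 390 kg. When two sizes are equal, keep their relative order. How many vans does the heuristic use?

Sorted descending: 210, 200, 200, 130, 80, 80, 80, 40.
  210 → van 1 (new)  [load 210/390]
  200 → van 2 (new)  [load 200/390]
  200 → van 3 (new)  [load 200/390]
  130 → van 1  [load 340/390]
  80 → van 2  [load 280/390]
  80 → van 2  [load 360/390]
  80 → van 3  [load 280/390]
  40 → van 1  [load 380/390]
3 vans opened.

3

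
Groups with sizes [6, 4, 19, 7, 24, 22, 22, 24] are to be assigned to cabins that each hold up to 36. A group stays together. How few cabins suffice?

5

Total = 24 + 24 + 22 + 22 + 19 + 7 + 6 + 4 = 128.
Lower bound: ⌈128/36⌉ = 4 cabins.
Also, 5 groups each exceed 18, and no two of those can share a cabin, so at least 5 cabins are needed.
A packing using 5 cabins:
  cabin 1: 24 + 7 + 4 = 35
  cabin 2: 24 + 6 = 30
  cabin 3: 22 = 22
  cabin 4: 22 = 22
  cabin 5: 19 = 19
This matches the lower bound, so 5 is optimal.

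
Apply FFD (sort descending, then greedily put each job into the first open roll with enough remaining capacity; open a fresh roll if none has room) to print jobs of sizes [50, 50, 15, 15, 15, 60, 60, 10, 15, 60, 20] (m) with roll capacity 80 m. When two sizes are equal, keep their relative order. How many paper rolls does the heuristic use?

5

Sorted descending: 60, 60, 60, 50, 50, 20, 15, 15, 15, 15, 10.
  60 → roll 1 (new)  [load 60/80]
  60 → roll 2 (new)  [load 60/80]
  60 → roll 3 (new)  [load 60/80]
  50 → roll 4 (new)  [load 50/80]
  50 → roll 5 (new)  [load 50/80]
  20 → roll 1  [load 80/80]
  15 → roll 2  [load 75/80]
  15 → roll 3  [load 75/80]
  15 → roll 4  [load 65/80]
  15 → roll 4  [load 80/80]
  10 → roll 5  [load 60/80]
5 paper rolls opened.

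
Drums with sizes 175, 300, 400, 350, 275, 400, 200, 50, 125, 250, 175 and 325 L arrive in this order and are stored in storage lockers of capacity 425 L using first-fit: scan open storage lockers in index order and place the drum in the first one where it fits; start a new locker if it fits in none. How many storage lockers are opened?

8

  175 → locker 1 (new)  [load 175/425]
  300 → locker 2 (new)  [load 300/425]
  400 → locker 3 (new)  [load 400/425]
  350 → locker 4 (new)  [load 350/425]
  275 → locker 5 (new)  [load 275/425]
  400 → locker 6 (new)  [load 400/425]
  200 → locker 1  [load 375/425]
  50 → locker 1  [load 425/425]
  125 → locker 2  [load 425/425]
  250 → locker 7 (new)  [load 250/425]
  175 → locker 7  [load 425/425]
  325 → locker 8 (new)  [load 325/425]
8 storage lockers opened.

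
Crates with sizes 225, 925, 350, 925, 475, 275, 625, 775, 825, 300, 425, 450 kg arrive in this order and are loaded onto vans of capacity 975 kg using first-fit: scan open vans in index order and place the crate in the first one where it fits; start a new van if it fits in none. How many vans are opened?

8

  225 → van 1 (new)  [load 225/975]
  925 → van 2 (new)  [load 925/975]
  350 → van 1  [load 575/975]
  925 → van 3 (new)  [load 925/975]
  475 → van 4 (new)  [load 475/975]
  275 → van 1  [load 850/975]
  625 → van 5 (new)  [load 625/975]
  775 → van 6 (new)  [load 775/975]
  825 → van 7 (new)  [load 825/975]
  300 → van 4  [load 775/975]
  425 → van 8 (new)  [load 425/975]
  450 → van 8  [load 875/975]
8 vans opened.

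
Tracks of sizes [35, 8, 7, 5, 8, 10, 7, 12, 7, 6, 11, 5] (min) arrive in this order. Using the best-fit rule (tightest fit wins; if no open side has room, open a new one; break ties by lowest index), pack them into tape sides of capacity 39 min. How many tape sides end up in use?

4

  35 → side 1 (new)  [load 35/39]
  8 → side 2 (new)  [load 8/39]
  7 → side 2  [load 15/39]
  5 → side 2  [load 20/39]
  8 → side 2  [load 28/39]
  10 → side 2  [load 38/39]
  7 → side 3 (new)  [load 7/39]
  12 → side 3  [load 19/39]
  7 → side 3  [load 26/39]
  6 → side 3  [load 32/39]
  11 → side 4 (new)  [load 11/39]
  5 → side 3  [load 37/39]
4 tape sides opened.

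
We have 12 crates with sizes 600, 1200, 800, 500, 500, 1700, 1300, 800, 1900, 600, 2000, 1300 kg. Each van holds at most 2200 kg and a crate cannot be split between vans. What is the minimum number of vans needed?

7

Total = 2000 + 1900 + 1700 + 1300 + 1300 + 1200 + 800 + 800 + 600 + 600 + 500 + 500 = 13200 kg.
Lower bound: ⌈13200/2200⌉ = 6 vans.
A packing using 7 vans:
  van 1: 2000 = 2000
  van 2: 1900 = 1900
  van 3: 1700 + 500 = 2200
  van 4: 1300 + 800 = 2100
  van 5: 1300 + 800 = 2100
  van 6: 1200 + 600 = 1800
  van 7: 600 + 500 = 1100
No arrangement into 6 vans stays within capacity, so 7 is optimal.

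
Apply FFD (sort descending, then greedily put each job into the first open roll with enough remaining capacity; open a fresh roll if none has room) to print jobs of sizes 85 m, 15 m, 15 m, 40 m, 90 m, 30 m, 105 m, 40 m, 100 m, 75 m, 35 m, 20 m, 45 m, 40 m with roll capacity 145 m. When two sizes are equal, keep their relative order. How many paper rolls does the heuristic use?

6

Sorted descending: 105, 100, 90, 85, 75, 45, 40, 40, 40, 35, 30, 20, 15, 15.
  105 → roll 1 (new)  [load 105/145]
  100 → roll 2 (new)  [load 100/145]
  90 → roll 3 (new)  [load 90/145]
  85 → roll 4 (new)  [load 85/145]
  75 → roll 5 (new)  [load 75/145]
  45 → roll 2  [load 145/145]
  40 → roll 1  [load 145/145]
  40 → roll 3  [load 130/145]
  40 → roll 4  [load 125/145]
  35 → roll 5  [load 110/145]
  30 → roll 5  [load 140/145]
  20 → roll 4  [load 145/145]
  15 → roll 3  [load 145/145]
  15 → roll 6 (new)  [load 15/145]
6 paper rolls opened.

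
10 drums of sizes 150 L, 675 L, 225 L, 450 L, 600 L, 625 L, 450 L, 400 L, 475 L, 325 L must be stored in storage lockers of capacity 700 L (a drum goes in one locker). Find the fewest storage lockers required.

8

Total = 675 + 625 + 600 + 475 + 450 + 450 + 400 + 325 + 225 + 150 = 4375 L.
Lower bound: ⌈4375/700⌉ = 7 storage lockers.
A packing using 8 storage lockers:
  locker 1: 675 = 675
  locker 2: 625 = 625
  locker 3: 600 = 600
  locker 4: 475 + 225 = 700
  locker 5: 450 + 150 = 600
  locker 6: 450 = 450
  locker 7: 400 = 400
  locker 8: 325 = 325
No arrangement into 7 storage lockers stays within capacity, so 8 is optimal.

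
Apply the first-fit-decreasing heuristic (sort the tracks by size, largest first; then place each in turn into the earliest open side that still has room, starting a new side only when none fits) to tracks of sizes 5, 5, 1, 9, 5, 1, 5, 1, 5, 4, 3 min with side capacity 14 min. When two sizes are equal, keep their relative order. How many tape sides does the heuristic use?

Sorted descending: 9, 5, 5, 5, 5, 5, 4, 3, 1, 1, 1.
  9 → side 1 (new)  [load 9/14]
  5 → side 1  [load 14/14]
  5 → side 2 (new)  [load 5/14]
  5 → side 2  [load 10/14]
  5 → side 3 (new)  [load 5/14]
  5 → side 3  [load 10/14]
  4 → side 2  [load 14/14]
  3 → side 3  [load 13/14]
  1 → side 3  [load 14/14]
  1 → side 4 (new)  [load 1/14]
  1 → side 4  [load 2/14]
4 tape sides opened.

4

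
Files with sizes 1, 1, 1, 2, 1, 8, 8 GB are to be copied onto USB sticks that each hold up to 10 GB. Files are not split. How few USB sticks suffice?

3

Total = 8 + 8 + 2 + 1 + 1 + 1 + 1 = 22 GB.
Lower bound: ⌈22/10⌉ = 3 USB sticks.
A packing using 3 USB sticks:
  USB stick 1: 8 + 2 = 10
  USB stick 2: 8 + 1 + 1 = 10
  USB stick 3: 1 + 1 = 2
This matches the lower bound, so 3 is optimal.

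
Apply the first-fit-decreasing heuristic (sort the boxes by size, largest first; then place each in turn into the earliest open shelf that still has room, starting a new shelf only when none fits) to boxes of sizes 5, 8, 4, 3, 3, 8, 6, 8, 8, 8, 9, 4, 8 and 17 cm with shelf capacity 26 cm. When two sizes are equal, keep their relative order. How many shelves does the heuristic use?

4

Sorted descending: 17, 9, 8, 8, 8, 8, 8, 8, 6, 5, 4, 4, 3, 3.
  17 → shelf 1 (new)  [load 17/26]
  9 → shelf 1  [load 26/26]
  8 → shelf 2 (new)  [load 8/26]
  8 → shelf 2  [load 16/26]
  8 → shelf 2  [load 24/26]
  8 → shelf 3 (new)  [load 8/26]
  8 → shelf 3  [load 16/26]
  8 → shelf 3  [load 24/26]
  6 → shelf 4 (new)  [load 6/26]
  5 → shelf 4  [load 11/26]
  4 → shelf 4  [load 15/26]
  4 → shelf 4  [load 19/26]
  3 → shelf 4  [load 22/26]
  3 → shelf 4  [load 25/26]
4 shelves opened.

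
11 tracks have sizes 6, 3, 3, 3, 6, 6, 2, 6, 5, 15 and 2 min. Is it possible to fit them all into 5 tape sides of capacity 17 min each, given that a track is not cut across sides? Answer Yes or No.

Yes

A valid assignment using 4 tape sides:
  side 1: 15 + 2 = 17
  side 2: 6 + 6 + 5 = 17
  side 3: 6 + 6 + 3 + 2 = 17
  side 4: 3 + 3 = 6
That uses only 4 ≤ 5, so 5 tape sides are enough.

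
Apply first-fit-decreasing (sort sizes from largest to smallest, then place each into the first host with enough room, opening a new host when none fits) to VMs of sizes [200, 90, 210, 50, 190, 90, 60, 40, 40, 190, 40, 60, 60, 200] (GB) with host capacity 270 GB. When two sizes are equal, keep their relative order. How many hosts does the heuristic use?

6

Sorted descending: 210, 200, 200, 190, 190, 90, 90, 60, 60, 60, 50, 40, 40, 40.
  210 → host 1 (new)  [load 210/270]
  200 → host 2 (new)  [load 200/270]
  200 → host 3 (new)  [load 200/270]
  190 → host 4 (new)  [load 190/270]
  190 → host 5 (new)  [load 190/270]
  90 → host 6 (new)  [load 90/270]
  90 → host 6  [load 180/270]
  60 → host 1  [load 270/270]
  60 → host 2  [load 260/270]
  60 → host 3  [load 260/270]
  50 → host 4  [load 240/270]
  40 → host 5  [load 230/270]
  40 → host 5  [load 270/270]
  40 → host 6  [load 220/270]
6 hosts opened.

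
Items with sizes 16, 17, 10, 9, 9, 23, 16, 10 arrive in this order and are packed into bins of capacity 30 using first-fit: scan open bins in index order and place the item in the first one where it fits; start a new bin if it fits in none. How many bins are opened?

  16 → bin 1 (new)  [load 16/30]
  17 → bin 2 (new)  [load 17/30]
  10 → bin 1  [load 26/30]
  9 → bin 2  [load 26/30]
  9 → bin 3 (new)  [load 9/30]
  23 → bin 4 (new)  [load 23/30]
  16 → bin 3  [load 25/30]
  10 → bin 5 (new)  [load 10/30]
5 bins opened.

5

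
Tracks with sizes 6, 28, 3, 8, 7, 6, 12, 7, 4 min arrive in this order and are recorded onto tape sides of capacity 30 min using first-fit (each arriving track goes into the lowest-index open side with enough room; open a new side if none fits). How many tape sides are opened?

3

  6 → side 1 (new)  [load 6/30]
  28 → side 2 (new)  [load 28/30]
  3 → side 1  [load 9/30]
  8 → side 1  [load 17/30]
  7 → side 1  [load 24/30]
  6 → side 1  [load 30/30]
  12 → side 3 (new)  [load 12/30]
  7 → side 3  [load 19/30]
  4 → side 3  [load 23/30]
3 tape sides opened.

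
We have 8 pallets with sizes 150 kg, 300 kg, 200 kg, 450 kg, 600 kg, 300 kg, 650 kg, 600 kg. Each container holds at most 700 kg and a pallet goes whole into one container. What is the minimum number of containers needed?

Total = 650 + 600 + 600 + 450 + 300 + 300 + 200 + 150 = 3250 kg.
Lower bound: ⌈3250/700⌉ = 5 containers.
A packing using 6 containers:
  container 1: 650 = 650
  container 2: 600 = 600
  container 3: 600 = 600
  container 4: 450 + 200 = 650
  container 5: 300 + 300 = 600
  container 6: 150 = 150
No arrangement into 5 containers stays within capacity, so 6 is optimal.

6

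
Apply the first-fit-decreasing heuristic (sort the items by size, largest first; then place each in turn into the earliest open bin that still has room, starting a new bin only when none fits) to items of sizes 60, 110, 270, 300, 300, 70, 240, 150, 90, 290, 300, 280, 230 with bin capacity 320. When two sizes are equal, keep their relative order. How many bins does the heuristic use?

Sorted descending: 300, 300, 300, 290, 280, 270, 240, 230, 150, 110, 90, 70, 60.
  300 → bin 1 (new)  [load 300/320]
  300 → bin 2 (new)  [load 300/320]
  300 → bin 3 (new)  [load 300/320]
  290 → bin 4 (new)  [load 290/320]
  280 → bin 5 (new)  [load 280/320]
  270 → bin 6 (new)  [load 270/320]
  240 → bin 7 (new)  [load 240/320]
  230 → bin 8 (new)  [load 230/320]
  150 → bin 9 (new)  [load 150/320]
  110 → bin 9  [load 260/320]
  90 → bin 8  [load 320/320]
  70 → bin 7  [load 310/320]
  60 → bin 9  [load 320/320]
9 bins opened.

9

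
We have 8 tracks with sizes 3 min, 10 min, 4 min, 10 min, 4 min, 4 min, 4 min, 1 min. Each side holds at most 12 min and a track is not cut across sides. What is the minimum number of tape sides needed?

Total = 10 + 10 + 4 + 4 + 4 + 4 + 3 + 1 = 40 min.
Lower bound: ⌈40/12⌉ = 4 tape sides.
A packing using 4 tape sides:
  side 1: 10 + 1 = 11
  side 2: 10 = 10
  side 3: 4 + 4 + 4 = 12
  side 4: 4 + 3 = 7
This matches the lower bound, so 4 is optimal.

4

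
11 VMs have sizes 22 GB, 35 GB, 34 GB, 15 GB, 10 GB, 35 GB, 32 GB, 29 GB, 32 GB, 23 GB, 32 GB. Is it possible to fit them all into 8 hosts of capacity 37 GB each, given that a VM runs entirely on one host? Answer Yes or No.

No

Total = 299 GB; ⌈299/37⌉ = 9.
At least 9 hosts are required, but only 8 are allowed.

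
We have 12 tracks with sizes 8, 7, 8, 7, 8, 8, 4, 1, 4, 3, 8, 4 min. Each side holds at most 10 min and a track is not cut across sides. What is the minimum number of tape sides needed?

9

Total = 8 + 8 + 8 + 8 + 8 + 7 + 7 + 4 + 4 + 4 + 3 + 1 = 70 min.
Lower bound: ⌈70/10⌉ = 7 tape sides.
A packing using 9 tape sides:
  side 1: 8 + 1 = 9
  side 2: 8 = 8
  side 3: 8 = 8
  side 4: 8 = 8
  side 5: 8 = 8
  side 6: 7 + 3 = 10
  side 7: 7 = 7
  side 8: 4 + 4 = 8
  side 9: 4 = 4
No arrangement into 8 tape sides stays within capacity, so 9 is optimal.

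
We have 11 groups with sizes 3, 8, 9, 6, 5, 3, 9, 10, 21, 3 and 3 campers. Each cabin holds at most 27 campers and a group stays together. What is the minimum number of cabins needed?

3

Total = 21 + 10 + 9 + 9 + 8 + 6 + 5 + 3 + 3 + 3 + 3 = 80 campers.
Lower bound: ⌈80/27⌉ = 3 cabins.
A packing using 3 cabins:
  cabin 1: 21 + 6 = 27
  cabin 2: 10 + 9 + 8 = 27
  cabin 3: 9 + 5 + 3 + 3 + 3 + 3 = 26
This matches the lower bound, so 3 is optimal.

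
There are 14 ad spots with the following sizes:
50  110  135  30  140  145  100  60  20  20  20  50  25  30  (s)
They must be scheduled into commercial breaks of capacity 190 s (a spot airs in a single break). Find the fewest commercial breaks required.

5

Total = 145 + 140 + 135 + 110 + 100 + 60 + 50 + 50 + 30 + 30 + 25 + 20 + 20 + 20 = 935 s.
Lower bound: ⌈935/190⌉ = 5 commercial breaks.
A packing using 5 commercial breaks:
  break 1: 145 + 25 + 20 = 190
  break 2: 140 + 50 = 190
  break 3: 135 + 50 = 185
  break 4: 110 + 60 + 20 = 190
  break 5: 100 + 30 + 30 + 20 = 180
This matches the lower bound, so 5 is optimal.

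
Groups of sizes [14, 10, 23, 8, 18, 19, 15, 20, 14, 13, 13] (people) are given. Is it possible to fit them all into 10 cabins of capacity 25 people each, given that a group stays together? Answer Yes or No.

A valid assignment using 9 cabins:
  cabin 1: 23 = 23
  cabin 2: 20 = 20
  cabin 3: 19 = 19
  cabin 4: 18 = 18
  cabin 5: 15 + 10 = 25
  cabin 6: 14 + 8 = 22
  cabin 7: 14 = 14
  cabin 8: 13 = 13
  cabin 9: 13 = 13
That uses only 9 ≤ 10, so 10 cabins are enough.

Yes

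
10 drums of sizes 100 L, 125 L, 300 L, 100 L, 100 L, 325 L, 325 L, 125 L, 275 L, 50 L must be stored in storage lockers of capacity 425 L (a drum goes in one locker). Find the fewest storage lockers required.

5

Total = 325 + 325 + 300 + 275 + 125 + 125 + 100 + 100 + 100 + 50 = 1825 L.
Lower bound: ⌈1825/425⌉ = 5 storage lockers.
A packing using 5 storage lockers:
  locker 1: 325 + 100 = 425
  locker 2: 325 + 100 = 425
  locker 3: 300 + 125 = 425
  locker 4: 275 + 125 = 400
  locker 5: 100 + 50 = 150
This matches the lower bound, so 5 is optimal.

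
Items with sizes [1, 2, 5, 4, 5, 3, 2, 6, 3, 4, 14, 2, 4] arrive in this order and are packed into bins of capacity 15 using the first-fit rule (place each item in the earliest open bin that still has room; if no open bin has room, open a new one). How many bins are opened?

  1 → bin 1 (new)  [load 1/15]
  2 → bin 1  [load 3/15]
  5 → bin 1  [load 8/15]
  4 → bin 1  [load 12/15]
  5 → bin 2 (new)  [load 5/15]
  3 → bin 1  [load 15/15]
  2 → bin 2  [load 7/15]
  6 → bin 2  [load 13/15]
  3 → bin 3 (new)  [load 3/15]
  4 → bin 3  [load 7/15]
  14 → bin 4 (new)  [load 14/15]
  2 → bin 2  [load 15/15]
  4 → bin 3  [load 11/15]
4 bins opened.

4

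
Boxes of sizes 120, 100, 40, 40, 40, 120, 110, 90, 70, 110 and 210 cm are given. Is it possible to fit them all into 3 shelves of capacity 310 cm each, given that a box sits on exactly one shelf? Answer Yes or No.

No

Total = 1050 cm; ⌈1050/310⌉ = 4.
At least 4 shelves are required, but only 3 are allowed.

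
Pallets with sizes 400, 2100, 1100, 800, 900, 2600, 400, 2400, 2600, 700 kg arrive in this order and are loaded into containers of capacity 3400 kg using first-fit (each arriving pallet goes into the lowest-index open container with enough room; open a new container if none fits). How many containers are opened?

5

  400 → container 1 (new)  [load 400/3400]
  2100 → container 1  [load 2500/3400]
  1100 → container 2 (new)  [load 1100/3400]
  800 → container 1  [load 3300/3400]
  900 → container 2  [load 2000/3400]
  2600 → container 3 (new)  [load 2600/3400]
  400 → container 2  [load 2400/3400]
  2400 → container 4 (new)  [load 2400/3400]
  2600 → container 5 (new)  [load 2600/3400]
  700 → container 2  [load 3100/3400]
5 containers opened.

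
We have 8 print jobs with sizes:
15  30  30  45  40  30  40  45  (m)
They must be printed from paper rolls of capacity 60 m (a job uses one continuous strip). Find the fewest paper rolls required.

6

Total = 45 + 45 + 40 + 40 + 30 + 30 + 30 + 15 = 275 m.
Lower bound: ⌈275/60⌉ = 5 paper rolls.
A packing using 6 paper rolls:
  roll 1: 45 + 15 = 60
  roll 2: 45 = 45
  roll 3: 40 = 40
  roll 4: 40 = 40
  roll 5: 30 + 30 = 60
  roll 6: 30 = 30
No arrangement into 5 paper rolls stays within capacity, so 6 is optimal.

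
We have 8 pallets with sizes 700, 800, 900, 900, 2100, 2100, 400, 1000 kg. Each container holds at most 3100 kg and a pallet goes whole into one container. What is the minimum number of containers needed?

3

Total = 2100 + 2100 + 1000 + 900 + 900 + 800 + 700 + 400 = 8900 kg.
Lower bound: ⌈8900/3100⌉ = 3 containers.
A packing using 3 containers:
  container 1: 2100 + 1000 = 3100
  container 2: 2100 + 900 = 3000
  container 3: 900 + 800 + 700 + 400 = 2800
This matches the lower bound, so 3 is optimal.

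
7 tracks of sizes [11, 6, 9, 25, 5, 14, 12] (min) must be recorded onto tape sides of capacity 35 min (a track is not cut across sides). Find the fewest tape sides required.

3

Total = 25 + 14 + 12 + 11 + 9 + 6 + 5 = 82 min.
Lower bound: ⌈82/35⌉ = 3 tape sides.
A packing using 3 tape sides:
  side 1: 25 + 9 = 34
  side 2: 14 + 12 + 6 = 32
  side 3: 11 + 5 = 16
This matches the lower bound, so 3 is optimal.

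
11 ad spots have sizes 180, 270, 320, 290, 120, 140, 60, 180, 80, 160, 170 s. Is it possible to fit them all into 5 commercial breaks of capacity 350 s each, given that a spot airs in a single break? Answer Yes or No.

No

Total = 1970 s; ⌈1970/350⌉ = 6.
At least 6 commercial breaks are required, but only 5 are allowed.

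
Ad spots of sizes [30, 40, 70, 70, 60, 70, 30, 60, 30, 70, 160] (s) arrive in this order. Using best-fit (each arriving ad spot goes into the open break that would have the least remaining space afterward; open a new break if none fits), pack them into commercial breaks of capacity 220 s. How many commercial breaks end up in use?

4

  30 → break 1 (new)  [load 30/220]
  40 → break 1  [load 70/220]
  70 → break 1  [load 140/220]
  70 → break 1  [load 210/220]
  60 → break 2 (new)  [load 60/220]
  70 → break 2  [load 130/220]
  30 → break 2  [load 160/220]
  60 → break 2  [load 220/220]
  30 → break 3 (new)  [load 30/220]
  70 → break 3  [load 100/220]
  160 → break 4 (new)  [load 160/220]
4 commercial breaks opened.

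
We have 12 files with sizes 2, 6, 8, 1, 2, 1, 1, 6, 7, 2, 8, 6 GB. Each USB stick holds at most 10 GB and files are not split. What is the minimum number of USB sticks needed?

6

Total = 8 + 8 + 7 + 6 + 6 + 6 + 2 + 2 + 2 + 1 + 1 + 1 = 50 GB.
Lower bound: ⌈50/10⌉ = 5 USB sticks.
Also, 6 files each exceed 5 GB, and no two of those can share a USB stick, so at least 6 USB sticks are needed.
A packing using 6 USB sticks:
  USB stick 1: 8 + 2 = 10
  USB stick 2: 8 + 2 = 10
  USB stick 3: 7 + 2 + 1 = 10
  USB stick 4: 6 + 1 + 1 = 8
  USB stick 5: 6 = 6
  USB stick 6: 6 = 6
This matches the lower bound, so 6 is optimal.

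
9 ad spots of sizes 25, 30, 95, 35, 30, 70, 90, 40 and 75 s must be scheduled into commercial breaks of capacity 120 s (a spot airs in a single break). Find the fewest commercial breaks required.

Total = 95 + 90 + 75 + 70 + 40 + 35 + 30 + 30 + 25 = 490 s.
Lower bound: ⌈490/120⌉ = 5 commercial breaks.
A packing using 5 commercial breaks:
  break 1: 95 + 25 = 120
  break 2: 90 + 30 = 120
  break 3: 75 + 40 = 115
  break 4: 70 + 35 = 105
  break 5: 30 = 30
This matches the lower bound, so 5 is optimal.

5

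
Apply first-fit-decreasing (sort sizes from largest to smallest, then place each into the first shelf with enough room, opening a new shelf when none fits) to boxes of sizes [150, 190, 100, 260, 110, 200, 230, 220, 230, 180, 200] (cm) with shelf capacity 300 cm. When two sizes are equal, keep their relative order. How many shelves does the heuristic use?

9

Sorted descending: 260, 230, 230, 220, 200, 200, 190, 180, 150, 110, 100.
  260 → shelf 1 (new)  [load 260/300]
  230 → shelf 2 (new)  [load 230/300]
  230 → shelf 3 (new)  [load 230/300]
  220 → shelf 4 (new)  [load 220/300]
  200 → shelf 5 (new)  [load 200/300]
  200 → shelf 6 (new)  [load 200/300]
  190 → shelf 7 (new)  [load 190/300]
  180 → shelf 8 (new)  [load 180/300]
  150 → shelf 9 (new)  [load 150/300]
  110 → shelf 7  [load 300/300]
  100 → shelf 5  [load 300/300]
9 shelves opened.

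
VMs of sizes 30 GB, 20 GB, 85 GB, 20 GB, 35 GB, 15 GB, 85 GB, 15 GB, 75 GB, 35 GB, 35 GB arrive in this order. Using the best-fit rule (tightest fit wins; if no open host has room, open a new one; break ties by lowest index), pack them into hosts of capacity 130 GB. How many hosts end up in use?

4

  30 → host 1 (new)  [load 30/130]
  20 → host 1  [load 50/130]
  85 → host 2 (new)  [load 85/130]
  20 → host 2  [load 105/130]
  35 → host 1  [load 85/130]
  15 → host 2  [load 120/130]
  85 → host 3 (new)  [load 85/130]
  15 → host 1  [load 100/130]
  75 → host 4 (new)  [load 75/130]
  35 → host 3  [load 120/130]
  35 → host 4  [load 110/130]
4 hosts opened.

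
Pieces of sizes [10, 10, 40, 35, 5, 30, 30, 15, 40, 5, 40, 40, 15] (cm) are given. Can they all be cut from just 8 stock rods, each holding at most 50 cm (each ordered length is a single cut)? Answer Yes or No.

Yes

A valid assignment using 7 stock rods:
  stock rod 1: 40 + 10 = 50
  stock rod 2: 40 + 10 = 50
  stock rod 3: 40 + 5 + 5 = 50
  stock rod 4: 40 = 40
  stock rod 5: 35 + 15 = 50
  stock rod 6: 30 + 15 = 45
  stock rod 7: 30 = 30
That uses only 7 ≤ 8, so 8 stock rods are enough.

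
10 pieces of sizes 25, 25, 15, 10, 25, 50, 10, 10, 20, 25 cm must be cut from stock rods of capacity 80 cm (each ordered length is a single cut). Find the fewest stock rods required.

3

Total = 50 + 25 + 25 + 25 + 25 + 20 + 15 + 10 + 10 + 10 = 215 cm.
Lower bound: ⌈215/80⌉ = 3 stock rods.
A packing using 3 stock rods:
  stock rod 1: 50 + 25 = 75
  stock rod 2: 25 + 25 + 25 = 75
  stock rod 3: 20 + 15 + 10 + 10 + 10 = 65
This matches the lower bound, so 3 is optimal.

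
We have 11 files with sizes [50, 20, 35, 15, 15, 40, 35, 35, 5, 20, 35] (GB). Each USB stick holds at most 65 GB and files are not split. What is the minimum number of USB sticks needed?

Total = 50 + 40 + 35 + 35 + 35 + 35 + 20 + 20 + 15 + 15 + 5 = 305 GB.
Lower bound: ⌈305/65⌉ = 5 USB sticks.
Also, 6 files each exceed 65/2 GB, and no two of those can share a USB stick, so at least 6 USB sticks are needed.
A packing using 6 USB sticks:
  USB stick 1: 50 + 15 = 65
  USB stick 2: 40 + 20 + 5 = 65
  USB stick 3: 35 + 20 = 55
  USB stick 4: 35 + 15 = 50
  USB stick 5: 35 = 35
  USB stick 6: 35 = 35
This matches the lower bound, so 6 is optimal.

6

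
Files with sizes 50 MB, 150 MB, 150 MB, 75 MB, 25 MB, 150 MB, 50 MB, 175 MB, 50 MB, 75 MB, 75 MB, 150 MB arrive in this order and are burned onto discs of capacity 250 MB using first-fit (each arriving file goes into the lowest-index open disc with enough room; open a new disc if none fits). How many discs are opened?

5

  50 → disc 1 (new)  [load 50/250]
  150 → disc 1  [load 200/250]
  150 → disc 2 (new)  [load 150/250]
  75 → disc 2  [load 225/250]
  25 → disc 1  [load 225/250]
  150 → disc 3 (new)  [load 150/250]
  50 → disc 3  [load 200/250]
  175 → disc 4 (new)  [load 175/250]
  50 → disc 3  [load 250/250]
  75 → disc 4  [load 250/250]
  75 → disc 5 (new)  [load 75/250]
  150 → disc 5  [load 225/250]
5 discs opened.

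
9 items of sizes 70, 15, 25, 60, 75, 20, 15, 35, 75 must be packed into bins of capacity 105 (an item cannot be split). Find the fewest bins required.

Total = 75 + 75 + 70 + 60 + 35 + 25 + 20 + 15 + 15 = 390.
Lower bound: ⌈390/105⌉ = 4 bins.
A packing using 4 bins:
  bin 1: 75 + 25 = 100
  bin 2: 75 + 20 = 95
  bin 3: 70 + 35 = 105
  bin 4: 60 + 15 + 15 = 90
This matches the lower bound, so 4 is optimal.

4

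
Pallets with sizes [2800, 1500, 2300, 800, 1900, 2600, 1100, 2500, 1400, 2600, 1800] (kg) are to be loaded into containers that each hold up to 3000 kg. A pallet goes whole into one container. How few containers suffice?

Total = 2800 + 2600 + 2600 + 2500 + 2300 + 1900 + 1800 + 1500 + 1400 + 1100 + 800 = 21300 kg.
Lower bound: ⌈21300/3000⌉ = 8 containers.
A packing using 8 containers:
  container 1: 2800 = 2800
  container 2: 2600 = 2600
  container 3: 2600 = 2600
  container 4: 2500 = 2500
  container 5: 2300 = 2300
  container 6: 1900 + 1100 = 3000
  container 7: 1800 + 800 = 2600
  container 8: 1500 + 1400 = 2900
This matches the lower bound, so 8 is optimal.

8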